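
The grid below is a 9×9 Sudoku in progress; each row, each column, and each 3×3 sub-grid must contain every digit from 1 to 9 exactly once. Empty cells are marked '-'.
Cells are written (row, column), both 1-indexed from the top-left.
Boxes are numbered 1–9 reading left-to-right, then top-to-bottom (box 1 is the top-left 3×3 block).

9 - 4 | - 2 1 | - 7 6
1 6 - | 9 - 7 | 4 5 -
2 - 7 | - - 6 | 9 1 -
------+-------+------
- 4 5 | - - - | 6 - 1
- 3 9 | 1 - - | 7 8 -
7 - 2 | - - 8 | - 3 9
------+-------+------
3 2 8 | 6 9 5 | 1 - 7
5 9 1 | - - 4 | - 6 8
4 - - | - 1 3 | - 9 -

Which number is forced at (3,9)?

3

Row 3 already contains {1, 2, 6, 7, 9}.
Column 9 already contains {1, 6, 7, 8, 9}.
Its 3×3 block (box 3) already contains {1, 4, 5, 6, 7, 9}.
The only value from 1–9 not eliminated is 3, so (3,9) = 3.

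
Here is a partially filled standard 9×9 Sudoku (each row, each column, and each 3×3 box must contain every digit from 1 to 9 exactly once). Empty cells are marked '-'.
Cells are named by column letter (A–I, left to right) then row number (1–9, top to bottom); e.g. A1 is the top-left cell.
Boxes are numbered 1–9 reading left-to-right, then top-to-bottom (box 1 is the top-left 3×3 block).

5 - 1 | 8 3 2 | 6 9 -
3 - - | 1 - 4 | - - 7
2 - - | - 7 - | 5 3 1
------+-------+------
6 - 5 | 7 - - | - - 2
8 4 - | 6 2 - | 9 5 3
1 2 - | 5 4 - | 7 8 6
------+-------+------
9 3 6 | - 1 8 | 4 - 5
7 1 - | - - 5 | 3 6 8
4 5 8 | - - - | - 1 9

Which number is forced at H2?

Row 2 already contains {1, 3, 4, 7}.
Column H already contains {1, 3, 5, 6, 8, 9}.
Its 3×3 block (box 3) already contains {1, 3, 5, 6, 7, 9}.
The only value from 1–9 not eliminated is 2, so H2 = 2.

2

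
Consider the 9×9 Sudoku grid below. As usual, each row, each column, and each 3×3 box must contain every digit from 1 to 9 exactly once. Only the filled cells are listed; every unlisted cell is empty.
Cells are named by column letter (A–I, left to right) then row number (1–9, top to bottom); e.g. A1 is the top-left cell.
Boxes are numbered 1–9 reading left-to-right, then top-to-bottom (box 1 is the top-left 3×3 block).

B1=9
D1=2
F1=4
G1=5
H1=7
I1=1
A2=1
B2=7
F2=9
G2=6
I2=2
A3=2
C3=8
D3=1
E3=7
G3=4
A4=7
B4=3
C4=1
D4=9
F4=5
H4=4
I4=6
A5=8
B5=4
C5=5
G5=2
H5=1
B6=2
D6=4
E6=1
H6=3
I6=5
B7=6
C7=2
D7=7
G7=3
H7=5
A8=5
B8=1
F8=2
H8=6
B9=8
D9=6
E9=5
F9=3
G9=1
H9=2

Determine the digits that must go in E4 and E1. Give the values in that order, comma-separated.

For E4:
  Consider where 2 can go in column E.
  E1 is out (row 1 already has a 2).
  E2 is out (row 2 already has a 2).
  E5 is out (row 5 already has a 2).
  E7 is out (row 7 already has a 2).
  E8 is out (row 8 already has a 2).
  So the only cell in column E that can hold 2 is E4.
  So E4 = 2.
For E1:
  Consider where 8 can go in row 1.
  A1 is out (column A already has a 8).
  C1 is out (column C already has a 8).
  So the only cell in row 1 that can hold 8 is E1.
  So E1 = 8.

2,8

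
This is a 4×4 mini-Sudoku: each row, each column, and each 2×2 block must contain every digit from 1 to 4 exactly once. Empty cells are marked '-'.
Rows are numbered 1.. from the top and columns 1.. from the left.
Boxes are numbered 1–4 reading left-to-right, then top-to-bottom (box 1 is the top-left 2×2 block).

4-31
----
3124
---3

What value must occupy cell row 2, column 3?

Row 2 already contains {}.
Column 3 already contains {2, 3}.
Its 2×2 block (box 2) already contains {1, 3}.
The only value from 1–4 not eliminated is 4, so row 2, column 3 = 4.

4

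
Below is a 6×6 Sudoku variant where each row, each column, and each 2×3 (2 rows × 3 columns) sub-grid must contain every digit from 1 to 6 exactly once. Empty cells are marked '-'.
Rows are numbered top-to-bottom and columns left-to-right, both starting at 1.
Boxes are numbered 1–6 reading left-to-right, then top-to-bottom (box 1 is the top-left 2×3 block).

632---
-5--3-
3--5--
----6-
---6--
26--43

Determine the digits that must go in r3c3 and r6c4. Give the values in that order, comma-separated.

6,1

For r3c3:
  Consider where 6 can go in column 3.
  r2c3 is out (box 1 already has a 6).
  r4c3 is out (row 4 already has a 6).
  r5c3 is out (row 5 already has a 6).
  r6c3 is out (row 6 already has a 6).
  So the only cell in column 3 that can hold 6 is r3c3.
  So r3c3 = 6.
For r6c4:
  Row 6 already contains {2, 3, 4, 6}.
  Column 4 already contains {5, 6}.
  Its 2×3 block (box 6) already contains {3, 4, 6}.
  The only value from 1–6 not eliminated is 1, so r6c4 = 1.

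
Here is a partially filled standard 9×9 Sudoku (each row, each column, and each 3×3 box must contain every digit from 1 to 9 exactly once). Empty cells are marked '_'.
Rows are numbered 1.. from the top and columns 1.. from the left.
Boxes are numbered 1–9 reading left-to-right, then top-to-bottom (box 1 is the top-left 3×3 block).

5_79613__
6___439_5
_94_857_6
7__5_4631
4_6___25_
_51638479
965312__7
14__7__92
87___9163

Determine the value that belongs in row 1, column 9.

Cell row 1, column 9 itself could take any of {4, 8} by direct elimination.
Consider where 4 can go in column 9.
row 5, column 9 is out (row 5 already has a 4).
So the only cell in column 9 that can hold 4 is row 1, column 9.
Therefore row 1, column 9 = 4.

4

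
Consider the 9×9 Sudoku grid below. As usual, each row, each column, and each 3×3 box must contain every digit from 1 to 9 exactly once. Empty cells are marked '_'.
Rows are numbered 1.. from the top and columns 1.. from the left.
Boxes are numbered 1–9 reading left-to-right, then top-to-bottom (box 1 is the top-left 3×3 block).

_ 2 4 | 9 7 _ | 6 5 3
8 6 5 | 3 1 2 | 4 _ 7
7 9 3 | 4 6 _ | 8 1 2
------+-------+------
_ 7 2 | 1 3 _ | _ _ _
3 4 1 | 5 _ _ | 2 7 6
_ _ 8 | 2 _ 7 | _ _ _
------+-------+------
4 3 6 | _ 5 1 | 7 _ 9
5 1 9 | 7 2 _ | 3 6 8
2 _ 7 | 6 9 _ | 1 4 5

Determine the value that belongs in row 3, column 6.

Row 3 already contains {1, 2, 3, 4, 6, 7, 8, 9}.
Column 6 already contains {1, 2, 7}.
Its 3×3 block (box 2) already contains {1, 2, 3, 4, 6, 7, 9}.
The only value from 1–9 not eliminated is 5, so row 3, column 6 = 5.

5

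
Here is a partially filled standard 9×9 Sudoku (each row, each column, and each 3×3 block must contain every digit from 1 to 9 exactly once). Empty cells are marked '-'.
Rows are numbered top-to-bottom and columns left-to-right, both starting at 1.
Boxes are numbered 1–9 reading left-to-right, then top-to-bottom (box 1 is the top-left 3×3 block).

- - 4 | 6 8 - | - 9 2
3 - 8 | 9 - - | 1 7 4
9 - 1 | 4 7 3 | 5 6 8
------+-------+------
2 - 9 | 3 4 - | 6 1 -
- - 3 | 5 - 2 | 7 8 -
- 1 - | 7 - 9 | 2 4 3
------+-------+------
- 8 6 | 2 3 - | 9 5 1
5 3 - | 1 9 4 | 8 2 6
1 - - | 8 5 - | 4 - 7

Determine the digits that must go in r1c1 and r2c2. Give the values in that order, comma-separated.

For r1c1:
  Row 1 already contains {2, 4, 6, 8, 9}.
  Column 1 already contains {1, 2, 3, 5, 9}.
  Its 3×3 block (box 1) already contains {1, 3, 4, 8, 9}.
  The only value from 1–9 not eliminated is 7, so r1c1 = 7.
For r2c2:
  Consider where 6 can go in row 2.
  r2c5 is out (box 2 already has a 6).
  r2c6 is out (box 2 already has a 6).
  So the only cell in row 2 that can hold 6 is r2c2.
  So r2c2 = 6.

7,6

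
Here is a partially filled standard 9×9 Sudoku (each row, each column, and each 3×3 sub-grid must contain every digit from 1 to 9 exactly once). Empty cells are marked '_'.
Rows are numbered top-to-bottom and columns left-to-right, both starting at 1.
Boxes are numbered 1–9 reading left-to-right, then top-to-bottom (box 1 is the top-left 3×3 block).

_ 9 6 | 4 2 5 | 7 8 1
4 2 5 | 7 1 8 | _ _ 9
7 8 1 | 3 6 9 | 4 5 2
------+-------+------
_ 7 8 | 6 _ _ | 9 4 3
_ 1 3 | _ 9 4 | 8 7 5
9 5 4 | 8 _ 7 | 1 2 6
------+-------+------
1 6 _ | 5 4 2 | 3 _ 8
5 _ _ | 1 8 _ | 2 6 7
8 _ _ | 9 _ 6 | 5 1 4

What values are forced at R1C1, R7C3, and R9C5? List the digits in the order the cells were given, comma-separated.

3,7,7

For R1C1:
  Row 1 already contains {1, 2, 4, 5, 6, 7, 8, 9}.
  Column 1 already contains {1, 4, 5, 7, 8, 9}.
  Its 3×3 block (box 1) already contains {1, 2, 4, 5, 6, 7, 8, 9}.
  The only value from 1–9 not eliminated is 3, so R1C1 = 3.
For R7C3:
  Consider where 7 can go in row 7.
  R7C8 is out (column 8 already has a 7).
  So the only cell in row 7 that can hold 7 is R7C3.
  So R7C3 = 7.
For R9C5:
  Consider where 7 can go in box 8.
  R8C6 is out (row 8 already has a 7).
  So the only cell in box 8 that can hold 7 is R9C5.
  So R9C5 = 7.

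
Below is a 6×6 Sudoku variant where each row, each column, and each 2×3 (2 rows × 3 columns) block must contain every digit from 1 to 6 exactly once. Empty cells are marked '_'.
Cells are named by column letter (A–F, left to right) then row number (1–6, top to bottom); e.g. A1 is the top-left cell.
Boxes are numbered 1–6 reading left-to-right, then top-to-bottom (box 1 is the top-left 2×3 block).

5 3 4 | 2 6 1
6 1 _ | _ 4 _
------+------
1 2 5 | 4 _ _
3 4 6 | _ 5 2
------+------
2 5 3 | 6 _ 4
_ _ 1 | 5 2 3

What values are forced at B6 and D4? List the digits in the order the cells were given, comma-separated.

6,1

For B6:
  Row 6 already contains {1, 2, 3, 5}.
  Column B already contains {1, 2, 3, 4, 5}.
  Its 2×3 block (box 5) already contains {1, 2, 3, 5}.
  The only value from 1–6 not eliminated is 6, so B6 = 6.
For D4:
  Row 4 already contains {2, 3, 4, 5, 6}.
  Column D already contains {2, 4, 5, 6}.
  Its 2×3 block (box 4) already contains {2, 4, 5}.
  The only value from 1–6 not eliminated is 1, so D4 = 1.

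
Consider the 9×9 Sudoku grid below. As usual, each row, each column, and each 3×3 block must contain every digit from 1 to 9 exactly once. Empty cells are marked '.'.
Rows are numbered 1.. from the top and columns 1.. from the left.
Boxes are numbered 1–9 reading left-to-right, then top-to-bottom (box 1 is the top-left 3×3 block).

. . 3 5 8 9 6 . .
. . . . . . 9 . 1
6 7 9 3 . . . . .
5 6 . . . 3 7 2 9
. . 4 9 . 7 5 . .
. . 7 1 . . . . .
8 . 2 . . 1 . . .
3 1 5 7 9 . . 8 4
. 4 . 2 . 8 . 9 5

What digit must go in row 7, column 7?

3

Row 7 already contains {1, 2, 8}.
Column 7 already contains {5, 6, 7, 9}.
Its 3×3 block (box 9) already contains {4, 5, 8, 9}.
The only value from 1–9 not eliminated is 3, so row 7, column 7 = 3.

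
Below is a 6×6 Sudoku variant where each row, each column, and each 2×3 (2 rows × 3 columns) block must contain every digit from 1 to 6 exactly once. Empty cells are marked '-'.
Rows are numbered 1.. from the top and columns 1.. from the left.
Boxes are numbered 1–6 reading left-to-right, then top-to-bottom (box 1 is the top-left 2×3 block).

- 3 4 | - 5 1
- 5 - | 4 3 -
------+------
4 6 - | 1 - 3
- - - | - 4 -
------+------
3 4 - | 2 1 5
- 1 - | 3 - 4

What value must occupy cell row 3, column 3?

Cell row 3, column 3 itself could take any of {2, 5} by direct elimination.
Consider where 5 can go in row 3.
row 3, column 5 is out (column 5 already has a 5).
So the only cell in row 3 that can hold 5 is row 3, column 3.
Therefore row 3, column 3 = 5.

5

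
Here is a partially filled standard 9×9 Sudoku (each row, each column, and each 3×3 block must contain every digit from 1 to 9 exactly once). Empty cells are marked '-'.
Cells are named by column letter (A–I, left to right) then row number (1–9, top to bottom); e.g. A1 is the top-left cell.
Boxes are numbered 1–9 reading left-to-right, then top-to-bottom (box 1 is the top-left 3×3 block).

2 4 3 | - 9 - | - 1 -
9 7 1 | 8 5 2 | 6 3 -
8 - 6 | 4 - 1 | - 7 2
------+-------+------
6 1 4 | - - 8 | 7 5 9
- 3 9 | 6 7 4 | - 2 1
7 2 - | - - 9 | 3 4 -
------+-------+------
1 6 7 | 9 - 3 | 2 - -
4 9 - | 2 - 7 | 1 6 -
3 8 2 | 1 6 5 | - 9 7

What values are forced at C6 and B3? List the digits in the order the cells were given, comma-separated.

8,5

For C6:
  Consider where 8 can go in box 4.
  A5 is out (column A already has a 8).
  So the only cell in box 4 that can hold 8 is C6.
  So C6 = 8.
For B3:
  Row 3 already contains {1, 2, 4, 6, 7, 8}.
  Column B already contains {1, 2, 3, 4, 6, 7, 8, 9}.
  Its 3×3 block (box 1) already contains {1, 2, 3, 4, 6, 7, 8, 9}.
  The only value from 1–9 not eliminated is 5, so B3 = 5.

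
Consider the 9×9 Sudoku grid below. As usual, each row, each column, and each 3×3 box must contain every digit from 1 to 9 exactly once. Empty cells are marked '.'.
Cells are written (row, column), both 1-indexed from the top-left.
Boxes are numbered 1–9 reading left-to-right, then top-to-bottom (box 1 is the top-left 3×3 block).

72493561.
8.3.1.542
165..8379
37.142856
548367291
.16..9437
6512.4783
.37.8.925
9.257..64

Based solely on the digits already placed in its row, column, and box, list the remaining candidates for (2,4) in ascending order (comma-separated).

Row 2 already contains {1, 2, 3, 4, 5, 8}.
Column 4 already contains {1, 2, 3, 5, 9}.
Its 3×3 block (box 2) already contains {1, 3, 5, 8, 9}.
Removing those from 1–9 leaves {6, 7} as the candidates for (2,4).

6,7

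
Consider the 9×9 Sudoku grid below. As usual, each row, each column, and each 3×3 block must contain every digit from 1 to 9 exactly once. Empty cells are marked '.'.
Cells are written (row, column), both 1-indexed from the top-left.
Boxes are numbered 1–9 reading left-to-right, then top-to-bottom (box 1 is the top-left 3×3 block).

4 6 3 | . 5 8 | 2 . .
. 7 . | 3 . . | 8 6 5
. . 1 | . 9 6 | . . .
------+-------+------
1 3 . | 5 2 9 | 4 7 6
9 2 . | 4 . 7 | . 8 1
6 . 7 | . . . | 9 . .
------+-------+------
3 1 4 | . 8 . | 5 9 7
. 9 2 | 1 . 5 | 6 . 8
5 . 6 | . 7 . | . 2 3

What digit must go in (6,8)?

Cell (6,8) itself could take any of {3, 5} by direct elimination.
Consider where 5 can go in box 6.
(5,7) is out (column 7 already has a 5).
(6,9) is out (column 9 already has a 5).
So the only cell in box 6 that can hold 5 is (6,8).
Therefore (6,8) = 5.

5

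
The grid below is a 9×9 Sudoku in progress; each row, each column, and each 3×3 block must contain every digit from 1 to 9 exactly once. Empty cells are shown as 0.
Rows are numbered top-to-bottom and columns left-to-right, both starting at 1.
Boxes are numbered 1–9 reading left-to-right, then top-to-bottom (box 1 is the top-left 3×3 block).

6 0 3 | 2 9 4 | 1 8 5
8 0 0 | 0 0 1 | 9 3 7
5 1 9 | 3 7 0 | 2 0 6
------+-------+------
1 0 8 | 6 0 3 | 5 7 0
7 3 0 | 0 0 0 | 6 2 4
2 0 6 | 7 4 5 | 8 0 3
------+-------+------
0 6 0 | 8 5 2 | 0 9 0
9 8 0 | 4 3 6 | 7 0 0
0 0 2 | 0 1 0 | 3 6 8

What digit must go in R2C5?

6

Row 2 already contains {1, 3, 7, 8, 9}.
Column 5 already contains {1, 3, 4, 5, 7, 9}.
Its 3×3 block (box 2) already contains {1, 2, 3, 4, 7, 9}.
The only value from 1–9 not eliminated is 6, so R2C5 = 6.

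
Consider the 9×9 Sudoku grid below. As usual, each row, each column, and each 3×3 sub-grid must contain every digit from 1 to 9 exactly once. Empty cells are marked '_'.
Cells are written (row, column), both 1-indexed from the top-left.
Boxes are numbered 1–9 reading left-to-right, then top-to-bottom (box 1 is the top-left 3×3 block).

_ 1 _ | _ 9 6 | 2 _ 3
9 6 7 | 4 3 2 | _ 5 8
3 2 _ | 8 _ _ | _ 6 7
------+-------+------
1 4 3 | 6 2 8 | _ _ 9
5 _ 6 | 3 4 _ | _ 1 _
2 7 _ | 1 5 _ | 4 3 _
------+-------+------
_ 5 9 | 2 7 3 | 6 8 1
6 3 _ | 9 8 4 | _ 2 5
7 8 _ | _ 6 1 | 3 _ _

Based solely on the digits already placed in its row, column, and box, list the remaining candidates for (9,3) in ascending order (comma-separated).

Row 9 already contains {1, 3, 6, 7, 8}.
Column 3 already contains {3, 6, 7, 9}.
Its 3×3 block (box 7) already contains {3, 5, 6, 7, 8, 9}.
Removing those from 1–9 leaves {2, 4} as the candidates for (9,3).

2,4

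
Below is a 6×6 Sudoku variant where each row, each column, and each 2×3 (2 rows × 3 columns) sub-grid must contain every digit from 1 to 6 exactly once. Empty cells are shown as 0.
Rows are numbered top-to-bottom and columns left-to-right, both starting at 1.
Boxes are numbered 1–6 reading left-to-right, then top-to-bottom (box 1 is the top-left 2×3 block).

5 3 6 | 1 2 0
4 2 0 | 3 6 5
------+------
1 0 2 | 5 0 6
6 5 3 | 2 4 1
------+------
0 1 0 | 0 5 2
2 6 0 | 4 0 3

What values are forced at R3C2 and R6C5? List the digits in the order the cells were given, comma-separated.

For R3C2:
  Row 3 already contains {1, 2, 5, 6}.
  Column 2 already contains {1, 2, 3, 5, 6}.
  Its 2×3 block (box 3) already contains {1, 2, 3, 5, 6}.
  The only value from 1–6 not eliminated is 4, so R3C2 = 4.
For R6C5:
  Row 6 already contains {2, 3, 4, 6}.
  Column 5 already contains {2, 4, 5, 6}.
  Its 2×3 block (box 6) already contains {2, 3, 4, 5}.
  The only value from 1–6 not eliminated is 1, so R6C5 = 1.

4,1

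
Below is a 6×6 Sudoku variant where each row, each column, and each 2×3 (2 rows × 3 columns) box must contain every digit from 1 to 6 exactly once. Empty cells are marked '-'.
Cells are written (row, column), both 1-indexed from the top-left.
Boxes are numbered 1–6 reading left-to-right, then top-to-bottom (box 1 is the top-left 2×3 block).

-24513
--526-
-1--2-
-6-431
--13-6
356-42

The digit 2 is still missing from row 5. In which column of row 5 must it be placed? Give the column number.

Consider where 2 can go in row 5.
(5,2) is out (column 2 already has a 2).
(5,5) is out (column 5 already has a 2).
So the only cell in row 5 that can hold 2 is (5,1).
That is column 1.

1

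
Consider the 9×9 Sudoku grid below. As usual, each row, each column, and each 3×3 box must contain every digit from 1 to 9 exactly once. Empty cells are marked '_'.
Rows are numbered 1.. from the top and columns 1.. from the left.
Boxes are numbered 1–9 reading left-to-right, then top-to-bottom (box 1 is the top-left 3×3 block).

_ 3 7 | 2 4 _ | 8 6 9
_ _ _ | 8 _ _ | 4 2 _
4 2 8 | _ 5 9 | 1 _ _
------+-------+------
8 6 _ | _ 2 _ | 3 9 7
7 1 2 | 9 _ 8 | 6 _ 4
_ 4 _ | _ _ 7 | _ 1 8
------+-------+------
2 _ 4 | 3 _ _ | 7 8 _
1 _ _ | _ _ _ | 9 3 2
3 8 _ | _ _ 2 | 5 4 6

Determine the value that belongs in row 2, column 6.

Cell row 2, column 6 itself could take any of {1, 3, 6} by direct elimination.
Consider where 3 can go in column 6.
row 1, column 6 is out (row 1 already has a 3).
row 4, column 6 is out (row 4 already has a 3).
row 7, column 6 is out (row 7 already has a 3).
row 8, column 6 is out (row 8 already has a 3).
So the only cell in column 6 that can hold 3 is row 2, column 6.
Therefore row 2, column 6 = 3.

3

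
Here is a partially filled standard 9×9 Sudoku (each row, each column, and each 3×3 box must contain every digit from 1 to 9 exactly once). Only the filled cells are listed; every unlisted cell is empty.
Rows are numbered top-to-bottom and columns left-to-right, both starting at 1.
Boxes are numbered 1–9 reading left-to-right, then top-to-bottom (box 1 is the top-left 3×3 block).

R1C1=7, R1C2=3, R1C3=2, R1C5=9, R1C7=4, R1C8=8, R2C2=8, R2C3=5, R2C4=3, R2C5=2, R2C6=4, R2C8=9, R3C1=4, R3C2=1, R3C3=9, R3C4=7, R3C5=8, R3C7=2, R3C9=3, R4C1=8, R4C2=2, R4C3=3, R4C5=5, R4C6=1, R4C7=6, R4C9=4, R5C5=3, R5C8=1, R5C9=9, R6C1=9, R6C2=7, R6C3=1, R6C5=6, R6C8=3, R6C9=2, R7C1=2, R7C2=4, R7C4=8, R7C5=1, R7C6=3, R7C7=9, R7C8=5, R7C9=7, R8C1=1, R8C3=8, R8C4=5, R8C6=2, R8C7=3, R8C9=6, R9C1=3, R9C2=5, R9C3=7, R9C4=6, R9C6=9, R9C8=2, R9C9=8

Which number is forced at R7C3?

Row 7 already contains {1, 2, 3, 4, 5, 7, 8, 9}.
Column 3 already contains {1, 2, 3, 5, 7, 8, 9}.
Its 3×3 block (box 7) already contains {1, 2, 3, 4, 5, 7, 8}.
The only value from 1–9 not eliminated is 6, so R7C3 = 6.

6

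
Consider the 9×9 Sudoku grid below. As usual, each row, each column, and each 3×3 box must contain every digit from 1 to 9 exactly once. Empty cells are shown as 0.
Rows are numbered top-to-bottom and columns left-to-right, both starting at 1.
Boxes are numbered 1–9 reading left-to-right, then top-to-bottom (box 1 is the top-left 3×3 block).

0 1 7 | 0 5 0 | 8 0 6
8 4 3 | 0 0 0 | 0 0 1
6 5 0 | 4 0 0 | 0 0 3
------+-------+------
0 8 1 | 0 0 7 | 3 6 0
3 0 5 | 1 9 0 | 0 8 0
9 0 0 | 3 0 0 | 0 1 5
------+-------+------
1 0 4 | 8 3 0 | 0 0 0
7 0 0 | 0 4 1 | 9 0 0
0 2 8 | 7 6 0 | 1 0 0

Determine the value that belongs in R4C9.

9

Cell R4C9 itself could take any of {2, 4, 9} by direct elimination.
Consider where 9 can go in row 4.
R4C1 is out (column 1 already has a 9).
R4C4 is out (box 5 already has a 9).
R4C5 is out (column 5 already has a 9).
So the only cell in row 4 that can hold 9 is R4C9.
Therefore R4C9 = 9.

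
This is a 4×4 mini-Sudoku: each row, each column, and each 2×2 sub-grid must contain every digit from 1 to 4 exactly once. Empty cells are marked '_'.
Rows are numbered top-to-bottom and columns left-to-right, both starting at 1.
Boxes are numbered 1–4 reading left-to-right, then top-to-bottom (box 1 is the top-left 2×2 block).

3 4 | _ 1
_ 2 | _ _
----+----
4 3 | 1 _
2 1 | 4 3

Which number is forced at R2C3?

3

Row 2 already contains {2}.
Column 3 already contains {1, 4}.
Its 2×2 block (box 2) already contains {1}.
The only value from 1–4 not eliminated is 3, so R2C3 = 3.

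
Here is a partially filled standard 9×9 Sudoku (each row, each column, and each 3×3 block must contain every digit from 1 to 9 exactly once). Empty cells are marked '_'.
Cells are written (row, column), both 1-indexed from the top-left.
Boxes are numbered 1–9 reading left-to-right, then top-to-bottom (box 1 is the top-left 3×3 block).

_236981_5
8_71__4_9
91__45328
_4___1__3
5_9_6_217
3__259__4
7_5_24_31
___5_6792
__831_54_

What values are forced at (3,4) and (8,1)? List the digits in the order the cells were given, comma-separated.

7,1

For (3,4):
  Row 3 already contains {1, 2, 3, 4, 5, 8, 9}.
  Column 4 already contains {1, 2, 3, 5, 6}.
  Its 3×3 block (box 2) already contains {1, 4, 5, 6, 8, 9}.
  The only value from 1–9 not eliminated is 7, so (3,4) = 7.
For (8,1):
  Consider where 1 can go in column 1.
  (1,1) is out (row 1 already has a 1).
  (4,1) is out (row 4 already has a 1).
  (9,1) is out (row 9 already has a 1).
  So the only cell in column 1 that can hold 1 is (8,1).
  So (8,1) = 1.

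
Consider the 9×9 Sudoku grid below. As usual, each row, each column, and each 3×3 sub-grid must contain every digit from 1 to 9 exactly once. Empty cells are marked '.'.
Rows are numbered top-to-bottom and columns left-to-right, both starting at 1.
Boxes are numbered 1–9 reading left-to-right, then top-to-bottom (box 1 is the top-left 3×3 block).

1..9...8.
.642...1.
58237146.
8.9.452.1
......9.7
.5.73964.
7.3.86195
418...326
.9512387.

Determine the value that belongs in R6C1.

Row 6 already contains {3, 4, 5, 6, 7, 9}.
Column 1 already contains {1, 4, 5, 7, 8}.
Its 3×3 block (box 4) already contains {5, 8, 9}.
The only value from 1–9 not eliminated is 2, so R6C1 = 2.

2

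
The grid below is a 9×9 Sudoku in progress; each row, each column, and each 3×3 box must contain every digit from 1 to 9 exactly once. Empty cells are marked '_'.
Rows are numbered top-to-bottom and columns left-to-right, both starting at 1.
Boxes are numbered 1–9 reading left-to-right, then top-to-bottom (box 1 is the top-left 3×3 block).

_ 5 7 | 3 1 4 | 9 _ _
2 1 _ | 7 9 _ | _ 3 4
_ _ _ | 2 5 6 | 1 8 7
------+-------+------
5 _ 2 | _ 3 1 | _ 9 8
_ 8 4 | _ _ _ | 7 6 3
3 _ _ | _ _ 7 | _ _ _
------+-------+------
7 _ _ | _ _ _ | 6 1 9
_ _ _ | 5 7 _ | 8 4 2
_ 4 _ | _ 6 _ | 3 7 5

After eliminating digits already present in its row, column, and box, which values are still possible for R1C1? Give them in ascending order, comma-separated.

6,8

Row 1 already contains {1, 3, 4, 5, 7, 9}.
Column 1 already contains {2, 3, 5, 7}.
Its 3×3 block (box 1) already contains {1, 2, 5, 7}.
Removing those from 1–9 leaves {6, 8} as the candidates for R1C1.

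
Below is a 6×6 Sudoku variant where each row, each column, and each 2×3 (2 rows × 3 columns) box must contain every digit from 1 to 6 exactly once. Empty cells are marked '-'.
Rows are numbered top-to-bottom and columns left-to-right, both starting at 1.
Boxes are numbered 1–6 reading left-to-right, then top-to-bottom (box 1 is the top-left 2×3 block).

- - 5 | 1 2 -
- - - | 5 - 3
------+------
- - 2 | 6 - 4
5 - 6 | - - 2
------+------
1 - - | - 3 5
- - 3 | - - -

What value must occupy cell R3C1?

Row 3 already contains {2, 4, 6}.
Column 1 already contains {1, 5}.
Its 2×3 block (box 3) already contains {2, 5, 6}.
The only value from 1–6 not eliminated is 3, so R3C1 = 3.

3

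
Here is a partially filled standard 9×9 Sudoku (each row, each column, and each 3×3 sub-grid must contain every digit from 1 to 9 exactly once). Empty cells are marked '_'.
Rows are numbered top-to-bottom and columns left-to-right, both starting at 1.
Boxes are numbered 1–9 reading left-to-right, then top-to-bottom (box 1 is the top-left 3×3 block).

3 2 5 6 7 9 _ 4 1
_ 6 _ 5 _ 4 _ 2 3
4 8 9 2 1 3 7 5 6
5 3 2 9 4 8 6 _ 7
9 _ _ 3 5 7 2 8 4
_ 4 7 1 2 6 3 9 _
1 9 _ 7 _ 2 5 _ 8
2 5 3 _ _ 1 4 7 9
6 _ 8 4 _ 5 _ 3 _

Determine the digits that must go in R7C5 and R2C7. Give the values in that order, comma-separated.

3,9

For R7C5:
  Consider where 3 can go in box 8.
  R8C4 is out (row 8 already has a 3).
  R8C5 is out (row 8 already has a 3).
  R9C5 is out (row 9 already has a 3).
  So the only cell in box 8 that can hold 3 is R7C5.
  So R7C5 = 3.
For R2C7:
  Consider where 9 can go in box 3.
  R1C7 is out (row 1 already has a 9).
  So the only cell in box 3 that can hold 9 is R2C7.
  So R2C7 = 9.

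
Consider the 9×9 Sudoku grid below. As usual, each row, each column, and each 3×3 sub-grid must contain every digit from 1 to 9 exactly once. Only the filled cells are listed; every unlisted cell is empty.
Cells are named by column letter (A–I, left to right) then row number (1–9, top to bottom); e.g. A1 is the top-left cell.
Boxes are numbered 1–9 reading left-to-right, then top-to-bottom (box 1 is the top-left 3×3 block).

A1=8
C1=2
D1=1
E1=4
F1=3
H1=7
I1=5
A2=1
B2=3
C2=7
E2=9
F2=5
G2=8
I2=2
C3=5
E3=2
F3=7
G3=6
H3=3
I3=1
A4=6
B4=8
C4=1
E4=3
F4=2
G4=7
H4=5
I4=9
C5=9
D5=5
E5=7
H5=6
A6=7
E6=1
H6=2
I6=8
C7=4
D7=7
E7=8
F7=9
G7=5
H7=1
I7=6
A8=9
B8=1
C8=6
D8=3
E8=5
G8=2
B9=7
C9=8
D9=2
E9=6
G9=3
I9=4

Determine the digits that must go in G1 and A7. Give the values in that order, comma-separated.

9,3

For G1:
  Row 1 already contains {1, 2, 3, 4, 5, 7, 8}.
  Column G already contains {2, 3, 5, 6, 7, 8}.
  Its 3×3 block (box 3) already contains {1, 2, 3, 5, 6, 7, 8}.
  The only value from 1–9 not eliminated is 9, so G1 = 9.
For A7:
  Consider where 3 can go in row 7.
  B7 is out (column B already has a 3).
  So the only cell in row 7 that can hold 3 is A7.
  So A7 = 3.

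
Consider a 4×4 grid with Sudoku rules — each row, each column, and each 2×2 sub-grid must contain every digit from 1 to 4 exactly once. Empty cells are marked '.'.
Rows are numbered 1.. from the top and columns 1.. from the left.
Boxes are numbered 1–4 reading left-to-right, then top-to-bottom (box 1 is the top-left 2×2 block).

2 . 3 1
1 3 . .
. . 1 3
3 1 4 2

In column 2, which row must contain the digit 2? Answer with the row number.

3

Consider where 2 can go in column 2.
row 1, column 2 is out (row 1 already has a 2).
So the only cell in column 2 that can hold 2 is row 3, column 2.
That is row 3.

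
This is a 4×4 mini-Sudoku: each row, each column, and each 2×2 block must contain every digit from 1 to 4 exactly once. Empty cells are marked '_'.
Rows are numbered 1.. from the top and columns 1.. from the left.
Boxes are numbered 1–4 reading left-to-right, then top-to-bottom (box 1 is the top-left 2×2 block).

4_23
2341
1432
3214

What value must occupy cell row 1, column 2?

1

Row 1 already contains {2, 3, 4}.
Column 2 already contains {2, 3, 4}.
Its 2×2 block (box 1) already contains {2, 3, 4}.
The only value from 1–4 not eliminated is 1, so row 1, column 2 = 1.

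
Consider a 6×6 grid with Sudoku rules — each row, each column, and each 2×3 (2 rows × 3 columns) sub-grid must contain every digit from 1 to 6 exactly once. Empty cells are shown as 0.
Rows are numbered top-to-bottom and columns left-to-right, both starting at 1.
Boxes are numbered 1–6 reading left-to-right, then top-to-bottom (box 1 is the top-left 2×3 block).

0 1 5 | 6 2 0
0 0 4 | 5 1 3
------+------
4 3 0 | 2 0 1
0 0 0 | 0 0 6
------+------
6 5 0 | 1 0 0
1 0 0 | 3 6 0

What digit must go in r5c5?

4

Row 5 already contains {1, 5, 6}.
Column 5 already contains {1, 2, 6}.
Its 2×3 block (box 6) already contains {1, 3, 6}.
The only value from 1–6 not eliminated is 4, so r5c5 = 4.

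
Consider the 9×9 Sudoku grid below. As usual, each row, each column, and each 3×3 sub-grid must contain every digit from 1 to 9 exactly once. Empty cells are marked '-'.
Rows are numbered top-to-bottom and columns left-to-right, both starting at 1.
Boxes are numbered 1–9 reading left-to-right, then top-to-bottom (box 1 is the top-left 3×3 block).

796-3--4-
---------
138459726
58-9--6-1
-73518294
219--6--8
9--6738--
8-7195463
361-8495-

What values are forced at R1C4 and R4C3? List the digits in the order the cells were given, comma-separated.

For R1C4:
  Consider where 8 can go in row 1.
  R1C6 is out (column 6 already has a 8).
  R1C7 is out (column 7 already has a 8).
  R1C9 is out (column 9 already has a 8).
  So the only cell in row 1 that can hold 8 is R1C4.
  So R1C4 = 8.
For R4C3:
  Row 4 already contains {1, 5, 6, 8, 9}.
  Column 3 already contains {1, 3, 6, 7, 8, 9}.
  Its 3×3 block (box 4) already contains {1, 2, 3, 5, 7, 8, 9}.
  The only value from 1–9 not eliminated is 4, so R4C3 = 4.

8,4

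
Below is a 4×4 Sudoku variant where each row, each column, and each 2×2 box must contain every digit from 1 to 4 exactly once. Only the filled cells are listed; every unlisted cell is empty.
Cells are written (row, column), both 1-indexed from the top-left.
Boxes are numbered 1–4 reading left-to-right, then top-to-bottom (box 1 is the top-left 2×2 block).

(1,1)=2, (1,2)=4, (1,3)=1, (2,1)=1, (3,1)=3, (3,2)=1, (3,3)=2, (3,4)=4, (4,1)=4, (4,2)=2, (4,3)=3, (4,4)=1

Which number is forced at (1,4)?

3

Row 1 already contains {1, 2, 4}.
Column 4 already contains {1, 4}.
Its 2×2 block (box 2) already contains {1}.
The only value from 1–4 not eliminated is 3, so (1,4) = 3.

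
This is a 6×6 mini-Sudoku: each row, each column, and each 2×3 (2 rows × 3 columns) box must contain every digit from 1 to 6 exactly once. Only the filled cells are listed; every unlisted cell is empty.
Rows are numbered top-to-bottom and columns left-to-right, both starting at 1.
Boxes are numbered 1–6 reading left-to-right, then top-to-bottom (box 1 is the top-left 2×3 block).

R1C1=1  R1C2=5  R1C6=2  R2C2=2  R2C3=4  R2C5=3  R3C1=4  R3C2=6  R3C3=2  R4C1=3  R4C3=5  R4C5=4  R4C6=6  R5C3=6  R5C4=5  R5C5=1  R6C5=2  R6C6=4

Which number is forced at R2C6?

Cell R2C6 itself could take any of {1, 5} by direct elimination.
Consider where 5 can go in row 2.
R2C1 is out (box 1 already has a 5).
R2C4 is out (column 4 already has a 5).
So the only cell in row 2 that can hold 5 is R2C6.
Therefore R2C6 = 5.

5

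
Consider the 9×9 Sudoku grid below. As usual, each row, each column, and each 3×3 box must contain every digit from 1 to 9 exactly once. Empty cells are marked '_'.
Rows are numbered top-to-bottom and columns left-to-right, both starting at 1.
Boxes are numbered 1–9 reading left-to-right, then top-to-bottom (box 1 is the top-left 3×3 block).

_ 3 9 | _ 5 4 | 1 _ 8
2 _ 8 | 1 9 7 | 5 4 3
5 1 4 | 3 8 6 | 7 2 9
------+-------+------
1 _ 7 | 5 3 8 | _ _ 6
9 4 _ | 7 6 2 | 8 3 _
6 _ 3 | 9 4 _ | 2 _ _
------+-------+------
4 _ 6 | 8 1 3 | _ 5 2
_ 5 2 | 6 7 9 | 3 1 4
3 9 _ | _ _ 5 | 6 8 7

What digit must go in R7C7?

Row 7 already contains {1, 2, 3, 4, 5, 6, 8}.
Column 7 already contains {1, 2, 3, 5, 6, 7, 8}.
Its 3×3 block (box 9) already contains {1, 2, 3, 4, 5, 6, 7, 8}.
The only value from 1–9 not eliminated is 9, so R7C7 = 9.

9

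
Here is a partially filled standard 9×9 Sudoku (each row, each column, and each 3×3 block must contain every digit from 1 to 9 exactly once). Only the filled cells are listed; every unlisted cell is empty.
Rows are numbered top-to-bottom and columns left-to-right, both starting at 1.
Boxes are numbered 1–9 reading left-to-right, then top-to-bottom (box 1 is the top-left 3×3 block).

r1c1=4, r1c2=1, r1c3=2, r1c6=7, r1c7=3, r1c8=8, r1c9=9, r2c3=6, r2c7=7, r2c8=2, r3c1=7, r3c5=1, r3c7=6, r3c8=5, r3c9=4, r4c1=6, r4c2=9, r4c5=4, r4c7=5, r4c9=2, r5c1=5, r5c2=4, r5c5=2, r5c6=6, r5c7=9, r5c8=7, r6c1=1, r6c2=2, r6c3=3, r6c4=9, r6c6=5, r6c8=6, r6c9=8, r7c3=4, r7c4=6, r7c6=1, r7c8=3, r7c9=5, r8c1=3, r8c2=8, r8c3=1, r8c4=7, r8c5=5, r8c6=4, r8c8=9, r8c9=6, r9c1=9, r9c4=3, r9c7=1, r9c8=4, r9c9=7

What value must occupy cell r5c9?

3

Cell r5c9 itself could take any of {1, 3} by direct elimination.
Consider where 3 can go in column 9.
r2c9 is out (box 3 already has a 3).
So the only cell in column 9 that can hold 3 is r5c9.
Therefore r5c9 = 3.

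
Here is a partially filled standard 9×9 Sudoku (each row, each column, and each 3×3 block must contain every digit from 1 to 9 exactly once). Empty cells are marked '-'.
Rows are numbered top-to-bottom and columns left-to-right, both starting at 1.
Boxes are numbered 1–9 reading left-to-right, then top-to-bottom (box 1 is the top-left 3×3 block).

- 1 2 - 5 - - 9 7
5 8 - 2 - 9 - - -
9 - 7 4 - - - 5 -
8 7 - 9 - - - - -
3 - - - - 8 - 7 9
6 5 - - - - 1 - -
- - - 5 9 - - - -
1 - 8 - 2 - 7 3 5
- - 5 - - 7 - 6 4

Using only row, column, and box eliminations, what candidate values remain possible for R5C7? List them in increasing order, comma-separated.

2,4,5,6

Row 5 already contains {3, 7, 8, 9}.
Column 7 already contains {1, 7}.
Its 3×3 block (box 6) already contains {1, 7, 9}.
Removing those from 1–9 leaves {2, 4, 5, 6} as the candidates for R5C7.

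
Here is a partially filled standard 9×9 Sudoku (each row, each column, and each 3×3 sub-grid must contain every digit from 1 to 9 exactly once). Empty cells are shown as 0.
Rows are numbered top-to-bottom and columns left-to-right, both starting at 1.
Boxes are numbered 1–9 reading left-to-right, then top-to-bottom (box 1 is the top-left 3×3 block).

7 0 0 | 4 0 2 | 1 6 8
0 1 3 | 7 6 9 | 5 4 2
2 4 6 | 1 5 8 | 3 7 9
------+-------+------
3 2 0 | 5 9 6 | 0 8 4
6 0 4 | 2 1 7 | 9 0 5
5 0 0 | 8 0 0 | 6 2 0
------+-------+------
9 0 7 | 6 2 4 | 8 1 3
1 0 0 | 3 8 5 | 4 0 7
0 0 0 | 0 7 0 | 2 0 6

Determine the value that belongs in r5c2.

8

Row 5 already contains {1, 2, 4, 5, 6, 7, 9}.
Column 2 already contains {1, 2, 4}.
Its 3×3 block (box 4) already contains {2, 3, 4, 5, 6}.
The only value from 1–9 not eliminated is 8, so r5c2 = 8.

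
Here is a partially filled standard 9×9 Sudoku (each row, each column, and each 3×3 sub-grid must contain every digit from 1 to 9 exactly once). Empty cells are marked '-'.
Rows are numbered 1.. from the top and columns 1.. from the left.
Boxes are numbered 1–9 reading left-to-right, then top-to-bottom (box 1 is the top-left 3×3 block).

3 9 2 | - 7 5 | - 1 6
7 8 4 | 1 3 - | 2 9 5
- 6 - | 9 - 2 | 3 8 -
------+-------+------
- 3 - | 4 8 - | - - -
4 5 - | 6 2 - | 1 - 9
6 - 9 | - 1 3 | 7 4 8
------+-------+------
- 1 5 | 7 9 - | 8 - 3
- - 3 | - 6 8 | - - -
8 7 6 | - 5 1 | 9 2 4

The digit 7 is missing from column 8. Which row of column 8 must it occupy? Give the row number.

Consider where 7 can go in column 8.
row 4, column 8 is out (box 6 already has a 7).
row 5, column 8 is out (box 6 already has a 7).
row 7, column 8 is out (row 7 already has a 7).
So the only cell in column 8 that can hold 7 is row 8, column 8.
That is row 8.

8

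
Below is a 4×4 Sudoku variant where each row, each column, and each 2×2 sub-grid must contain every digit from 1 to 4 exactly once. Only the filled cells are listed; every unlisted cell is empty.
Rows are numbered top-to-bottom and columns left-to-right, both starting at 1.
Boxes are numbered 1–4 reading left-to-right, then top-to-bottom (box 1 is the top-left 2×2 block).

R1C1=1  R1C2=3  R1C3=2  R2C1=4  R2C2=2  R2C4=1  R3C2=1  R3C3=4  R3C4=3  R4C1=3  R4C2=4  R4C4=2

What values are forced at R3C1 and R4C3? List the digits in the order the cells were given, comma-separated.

2,1

For R3C1:
  Row 3 already contains {1, 3, 4}.
  Column 1 already contains {1, 3, 4}.
  Its 2×2 block (box 3) already contains {1, 3, 4}.
  The only value from 1–4 not eliminated is 2, so R3C1 = 2.
For R4C3:
  Row 4 already contains {2, 3, 4}.
  Column 3 already contains {2, 4}.
  Its 2×2 block (box 4) already contains {2, 3, 4}.
  The only value from 1–4 not eliminated is 1, so R4C3 = 1.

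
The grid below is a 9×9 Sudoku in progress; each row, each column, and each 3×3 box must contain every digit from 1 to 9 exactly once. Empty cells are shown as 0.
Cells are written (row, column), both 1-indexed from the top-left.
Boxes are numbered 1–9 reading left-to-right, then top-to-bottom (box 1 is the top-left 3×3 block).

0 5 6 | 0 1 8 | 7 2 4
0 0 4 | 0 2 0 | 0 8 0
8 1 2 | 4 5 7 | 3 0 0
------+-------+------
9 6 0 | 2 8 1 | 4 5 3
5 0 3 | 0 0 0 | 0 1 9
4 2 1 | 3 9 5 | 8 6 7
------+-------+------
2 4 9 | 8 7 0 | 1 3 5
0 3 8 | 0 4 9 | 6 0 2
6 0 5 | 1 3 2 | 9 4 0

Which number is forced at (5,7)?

Row 5 already contains {1, 3, 5, 9}.
Column 7 already contains {1, 3, 4, 6, 7, 8, 9}.
Its 3×3 block (box 6) already contains {1, 3, 4, 5, 6, 7, 8, 9}.
The only value from 1–9 not eliminated is 2, so (5,7) = 2.

2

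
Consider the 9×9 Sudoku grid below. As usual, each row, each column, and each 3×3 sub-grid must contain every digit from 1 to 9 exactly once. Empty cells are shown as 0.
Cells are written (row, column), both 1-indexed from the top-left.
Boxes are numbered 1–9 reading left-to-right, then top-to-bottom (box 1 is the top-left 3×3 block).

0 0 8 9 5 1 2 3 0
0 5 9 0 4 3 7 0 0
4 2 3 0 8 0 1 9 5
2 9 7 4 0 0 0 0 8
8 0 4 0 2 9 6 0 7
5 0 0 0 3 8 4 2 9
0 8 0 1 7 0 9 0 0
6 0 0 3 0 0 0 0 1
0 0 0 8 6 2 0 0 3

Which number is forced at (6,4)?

Cell (6,4) itself could take any of {6, 7} by direct elimination.
Consider where 7 can go in box 5.
(4,5) is out (row 4 already has a 7).
(4,6) is out (row 4 already has a 7).
(5,4) is out (row 5 already has a 7).
So the only cell in box 5 that can hold 7 is (6,4).
Therefore (6,4) = 7.

7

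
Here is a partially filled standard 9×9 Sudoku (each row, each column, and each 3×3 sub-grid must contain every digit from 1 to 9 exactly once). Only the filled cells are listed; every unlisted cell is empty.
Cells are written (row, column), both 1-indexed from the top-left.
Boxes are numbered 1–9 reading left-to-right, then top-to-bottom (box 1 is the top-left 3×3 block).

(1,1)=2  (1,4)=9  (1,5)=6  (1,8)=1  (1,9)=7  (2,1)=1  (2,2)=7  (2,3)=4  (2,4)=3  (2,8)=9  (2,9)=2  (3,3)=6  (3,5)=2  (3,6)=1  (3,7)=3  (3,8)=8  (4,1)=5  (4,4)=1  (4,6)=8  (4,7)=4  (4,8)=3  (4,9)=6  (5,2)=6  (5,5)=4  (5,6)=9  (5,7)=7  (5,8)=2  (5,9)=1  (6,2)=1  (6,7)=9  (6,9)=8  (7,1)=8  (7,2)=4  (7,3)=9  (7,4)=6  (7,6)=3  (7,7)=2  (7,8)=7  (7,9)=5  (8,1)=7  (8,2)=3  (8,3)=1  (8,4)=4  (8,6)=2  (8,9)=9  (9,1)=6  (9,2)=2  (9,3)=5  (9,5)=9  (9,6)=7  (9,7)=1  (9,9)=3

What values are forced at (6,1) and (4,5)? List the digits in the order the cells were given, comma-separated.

For (6,1):
  Consider where 4 can go in box 4.
  (4,2) is out (row 4 already has a 4).
  (4,3) is out (row 4 already has a 4).
  (5,1) is out (row 5 already has a 4).
  (5,3) is out (row 5 already has a 4).
  (6,3) is out (column 3 already has a 4).
  So the only cell in box 4 that can hold 4 is (6,1).
  So (6,1) = 4.
For (4,5):
  Row 4 already contains {1, 3, 4, 5, 6, 8}.
  Column 5 already contains {2, 4, 6, 9}.
  Its 3×3 block (box 5) already contains {1, 4, 8, 9}.
  The only value from 1–9 not eliminated is 7, so (4,5) = 7.

4,7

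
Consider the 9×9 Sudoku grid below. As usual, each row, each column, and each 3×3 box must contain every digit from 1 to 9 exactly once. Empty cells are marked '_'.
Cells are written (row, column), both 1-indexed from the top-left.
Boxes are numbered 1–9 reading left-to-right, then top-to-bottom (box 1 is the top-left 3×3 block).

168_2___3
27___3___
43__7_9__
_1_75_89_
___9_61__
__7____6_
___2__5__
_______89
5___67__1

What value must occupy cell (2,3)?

Cell (2,3) itself could take any of {5, 9} by direct elimination.
Consider where 9 can go in box 1.
(3,3) is out (row 3 already has a 9).
So the only cell in box 1 that can hold 9 is (2,3).
Therefore (2,3) = 9.

9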